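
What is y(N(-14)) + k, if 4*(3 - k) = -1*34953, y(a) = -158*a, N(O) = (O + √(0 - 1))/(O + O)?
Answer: 34649/4 + 79*I/14 ≈ 8662.3 + 5.6429*I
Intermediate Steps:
N(O) = (I + O)/(2*O) (N(O) = (O + √(-1))/((2*O)) = (O + I)*(1/(2*O)) = (I + O)*(1/(2*O)) = (I + O)/(2*O))
k = 34965/4 (k = 3 - (-1)*34953/4 = 3 - ¼*(-34953) = 3 + 34953/4 = 34965/4 ≈ 8741.3)
y(N(-14)) + k = -79*(I - 14)/(-14) + 34965/4 = -79*(-1)*(-14 + I)/14 + 34965/4 = -158*(½ - I/28) + 34965/4 = (-79 + 79*I/14) + 34965/4 = 34649/4 + 79*I/14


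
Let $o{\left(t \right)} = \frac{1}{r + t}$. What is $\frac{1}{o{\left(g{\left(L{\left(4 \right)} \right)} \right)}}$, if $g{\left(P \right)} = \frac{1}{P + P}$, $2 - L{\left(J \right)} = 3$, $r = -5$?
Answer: $- \frac{11}{2} \approx -5.5$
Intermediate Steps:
$L{\left(J \right)} = -1$ ($L{\left(J \right)} = 2 - 3 = -1$)
$g{\left(P \right)} = \frac{1}{2 P}$
$o{\left(t \right)} = \frac{1}{-5 + t}$
$\frac{1}{o{\left(g{\left(L{\left(4 \right)} \right)} \right)}} = \frac{1}{\frac{1}{-5 + \frac{1}{2 \left(-1\right)}}} = \frac{1}{\frac{1}{-5 + \frac{1}{2} \left(-1\right)}} = \frac{1}{\frac{1}{-5 - \frac{1}{2}}} = \frac{1}{\frac{1}{- \frac{11}{2}}} = \frac{1}{- \frac{2}{11}} = - \frac{11}{2}$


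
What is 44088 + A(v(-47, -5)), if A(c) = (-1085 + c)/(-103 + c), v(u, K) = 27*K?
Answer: 5247082/119 ≈ 44093.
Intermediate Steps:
A(c) = (-1085 + c)/(-103 + c)
44088 + A(v(-47, -5)) = 44088 + (-1085 + 27*(-5))/(-103 + 27*(-5)) = 44088 + (-1085 - 135)/(-103 - 135) = 44088 - 1220/(-238) = 44088 - 1/238*(-1220) = 44088 + 610/119 = 5247082/119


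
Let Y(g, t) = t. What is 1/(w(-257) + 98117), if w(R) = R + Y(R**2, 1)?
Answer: 1/97861 ≈ 1.0219e-5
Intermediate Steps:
w(R) = 1 + R (w(R) = R + 1 = 1 + R)
1/(w(-257) + 98117) = 1/((1 - 257) + 98117) = 1/(-256 + 98117) = 1/97861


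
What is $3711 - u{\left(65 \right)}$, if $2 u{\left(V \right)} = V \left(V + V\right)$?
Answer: $-514$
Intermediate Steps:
$u{\left(V \right)} = V^{2}$ ($u{\left(V \right)} = \frac{V \left(V + V\right)}{2} = \frac{V 2 V}{2} = \frac{2 V^{2}}{2} = V^{2}$)
$3711 - u{\left(65 \right)} = 3711 - 65^{2} = 3711 - 4225 = -514$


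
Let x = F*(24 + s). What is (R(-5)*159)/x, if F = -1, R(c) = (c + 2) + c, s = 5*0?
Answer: 53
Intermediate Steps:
s = 0
R(c) = 2 + 2*c (R(c) = (2 + c) + c = 2 + 2*c)
x = -24 (x = -(24 + 0) = -1*24 = -24)
(R(-5)*159)/x = ((2 + 2*(-5))*159)/(-24) = ((2 - 10)*159)*(-1/24) = -8*159*(-1/24) = -1272*(-1/24) = 53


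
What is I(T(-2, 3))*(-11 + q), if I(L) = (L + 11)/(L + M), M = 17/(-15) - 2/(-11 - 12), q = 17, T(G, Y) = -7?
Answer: -1035/347 ≈ -2.9827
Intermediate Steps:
M = -361/345 (M = 17*(-1/15) - 2/(-23) = -17/15 - 2*(-1/23) = -17/15 + 2/23 = -361/345 ≈ -1.0464)
I(L) = (11 + L)/(-361/345 + L) (I(L) = (L + 11)/(L - 361/345) = (11 + L)/(-361/345 + L))
I(T(-2, 3))*(-11 + q) = (345*(11 - 7)/(-361 + 345*(-7)))*(-11 + 17) = (345*4/(-361 - 2415))*6 = (345*4/(-2776))*6 = (345*(-1/2776)*4)*6 = -345/694*6 = -1035/347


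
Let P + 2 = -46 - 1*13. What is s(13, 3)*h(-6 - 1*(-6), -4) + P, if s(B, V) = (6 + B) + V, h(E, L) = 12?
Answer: 203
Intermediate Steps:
P = -61 (P = -2 + (-46 - 1*13) = -2 + (-46 - 13) = -2 - 59 = -61)
s(B, V) = 6 + B + V
s(13, 3)*h(-6 - 1*(-6), -4) + P = (6 + 13 + 3)*12 - 61 = 22*12 - 61 = 264 - 61 = 203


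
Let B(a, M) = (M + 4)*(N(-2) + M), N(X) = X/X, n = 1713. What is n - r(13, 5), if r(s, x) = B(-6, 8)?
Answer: 1605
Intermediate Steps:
N(X) = 1
B(a, M) = (1 + M)*(4 + M) (B(a, M) = (M + 4)*(1 + M) = (4 + M)*(1 + M) = (1 + M)*(4 + M))
r(s, x) = 108 (r(s, x) = 4 + 8**2 + 5*8 = 4 + 64 + 40 = 108)
n - r(13, 5) = 1713 - 1*108 = 1713 - 108 = 1605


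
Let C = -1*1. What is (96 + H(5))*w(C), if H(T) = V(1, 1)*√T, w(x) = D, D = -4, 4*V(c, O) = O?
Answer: -384 - √5 ≈ -386.24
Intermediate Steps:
V(c, O) = O/4
C = -1
w(x) = -4
H(T) = √T/4 (H(T) = ((¼)*1)*√T = √T/4)
(96 + H(5))*w(C) = (96 + √5/4)*(-4) = -384 - √5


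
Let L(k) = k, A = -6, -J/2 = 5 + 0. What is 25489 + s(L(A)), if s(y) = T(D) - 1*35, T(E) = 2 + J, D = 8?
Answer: 25446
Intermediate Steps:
J = -10 (J = -2*(5 + 0) = -2*5 = -10)
T(E) = -8 (T(E) = 2 - 10 = -8)
s(y) = -43 (s(y) = -8 - 1*35 = -8 - 35 = -43)
25489 + s(L(A)) = 25489 - 43 = 25446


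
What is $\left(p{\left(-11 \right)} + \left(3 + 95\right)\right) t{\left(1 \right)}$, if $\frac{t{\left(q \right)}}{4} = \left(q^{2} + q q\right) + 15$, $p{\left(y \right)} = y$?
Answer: $5916$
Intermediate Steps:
$t{\left(q \right)} = 60 + 8 q^{2}$ ($t{\left(q \right)} = 4 \left(\left(q^{2} + q q\right) + 15\right) = 4 \left(\left(q^{2} + q^{2}\right) + 15\right) = 4 \left(2 q^{2} + 15\right) = 4 \left(15 + 2 q^{2}\right) = 60 + 8 q^{2}$)
$\left(p{\left(-11 \right)} + \left(3 + 95\right)\right) t{\left(1 \right)} = \left(-11 + \left(3 + 95\right)\right) \left(60 + 8 \cdot 1^{2}\right) = \left(-11 + 98\right) \left(60 + 8 \cdot 1\right) = 87 \left(60 + 8\right) = 87 \cdot 68 = 5916$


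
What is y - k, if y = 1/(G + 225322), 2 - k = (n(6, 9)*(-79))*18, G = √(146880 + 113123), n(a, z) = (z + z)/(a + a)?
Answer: -108393402533613/50769743681 - √260003/50769743681 ≈ -2135.0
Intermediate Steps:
n(a, z) = z/a (n(a, z) = (2*z)/((2*a)) = (2*z)*(1/(2*a)) = z/a)
G = √260003 ≈ 509.90
k = 2135 (k = 2 - (9/6)*(-79)*18 = 2 - (9*(⅙))*(-79)*18 = 2 - (3/2)*(-79)*18 = 2 - (-237)*18/2 = 2 - 1*(-2133) = 2 + 2133 = 2135)
y = 1/(225322 + √260003) (y = 1/(√260003 + 225322) = 1/(225322 + √260003) ≈ 4.4281e-6)
y - k = (225322/50769743681 - √260003/50769743681) - 1*2135 = (225322/50769743681 - √260003/50769743681) - 2135 = -108393402533613/50769743681 - √260003/50769743681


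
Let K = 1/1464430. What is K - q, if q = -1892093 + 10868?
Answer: 2754922326751/1464430 ≈ 1.8812e+6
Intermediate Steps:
q = -1881225
K = 1/1464430 ≈ 6.8286e-7
K - q = 1/1464430 - 1*(-1881225) = 1/1464430 + 1881225 = 2754922326751/1464430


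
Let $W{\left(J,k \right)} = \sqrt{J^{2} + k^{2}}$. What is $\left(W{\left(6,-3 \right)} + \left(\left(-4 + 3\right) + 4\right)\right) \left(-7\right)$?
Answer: $-21 - 21 \sqrt{5} \approx -67.957$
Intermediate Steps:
$\left(W{\left(6,-3 \right)} + \left(\left(-4 + 3\right) + 4\right)\right) \left(-7\right) = \left(\sqrt{6^{2} + \left(-3\right)^{2}} + \left(\left(-4 + 3\right) + 4\right)\right) \left(-7\right) = \left(\sqrt{36 + 9} + \left(-1 + 4\right)\right) \left(-7\right) = \left(\sqrt{45} + 3\right) \left(-7\right) = \left(3 \sqrt{5} + 3\right) \left(-7\right) = \left(3 + 3 \sqrt{5}\right) \left(-7\right) = -21 - 21 \sqrt{5}$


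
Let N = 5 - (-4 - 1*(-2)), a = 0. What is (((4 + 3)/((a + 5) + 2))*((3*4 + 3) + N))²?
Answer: 484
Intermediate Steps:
N = 7 (N = 5 - (-4 + 2) = 5 - 1*(-2) = 5 + 2 = 7)
(((4 + 3)/((a + 5) + 2))*((3*4 + 3) + N))² = (((4 + 3)/((0 + 5) + 2))*((3*4 + 3) + 7))² = ((7/(5 + 2))*((12 + 3) + 7))² = ((7/7)*(15 + 7))² = ((7*(⅐))*22)² = (1*22)² = 22² = 484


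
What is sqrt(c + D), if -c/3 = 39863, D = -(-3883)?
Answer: I*sqrt(115706) ≈ 340.16*I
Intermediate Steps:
D = 3883 (D = -353*(-11) = 3883)
c = -119589 (c = -3*39863 = -119589)
sqrt(c + D) = sqrt(-119589 + 3883) = sqrt(-115706) = I*sqrt(115706)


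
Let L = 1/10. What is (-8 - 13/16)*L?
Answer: -141/160 ≈ -0.88125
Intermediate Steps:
L = ⅒ ≈ 0.10000
(-8 - 13/16)*L = (-8 - 13/16)*(⅒) = -141/16*⅒ = -141/160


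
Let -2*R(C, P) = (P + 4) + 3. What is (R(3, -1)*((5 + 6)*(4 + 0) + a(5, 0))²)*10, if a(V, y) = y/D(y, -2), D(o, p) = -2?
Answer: -58080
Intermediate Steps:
a(V, y) = -y/2 (a(V, y) = y/(-2) = y*(-½) = -y/2)
R(C, P) = -7/2 - P/2 (R(C, P) = -((P + 4) + 3)/2 = -((4 + P) + 3)/2 = -(7 + P)/2 = -7/2 - P/2)
(R(3, -1)*((5 + 6)*(4 + 0) + a(5, 0))²)*10 = ((-7/2 - ½*(-1))*((5 + 6)*(4 + 0) - ½*0)²)*10 = ((-7/2 + ½)*(11*4 + 0)²)*10 = -3*(44 + 0)²*10 = -3*44²*10 = -3*1936*10 = -5808*10 = -58080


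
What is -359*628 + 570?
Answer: -224882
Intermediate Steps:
-359*628 + 570 = -225452 + 570 = -224882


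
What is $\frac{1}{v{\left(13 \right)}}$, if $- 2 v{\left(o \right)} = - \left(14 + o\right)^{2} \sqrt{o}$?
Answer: $\frac{2 \sqrt{13}}{9477} \approx 0.00076091$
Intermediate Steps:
$v{\left(o \right)} = \frac{\sqrt{o} \left(14 + o\right)^{2}}{2}$ ($v{\left(o \right)} = - \frac{\left(-1\right) \left(14 + o\right)^{2} \sqrt{o}}{2} = - \frac{\left(-1\right) \sqrt{o} \left(14 + o\right)^{2}}{2} = \frac{\sqrt{o} \left(14 + o\right)^{2}}{2}$)
$\frac{1}{v{\left(13 \right)}} = \frac{1}{\frac{1}{2} \sqrt{13} \left(14 + 13\right)^{2}} = \frac{1}{\frac{1}{2} \sqrt{13} \cdot 27^{2}} = \frac{1}{\frac{1}{2} \sqrt{13} \cdot 729} = \frac{1}{\frac{729}{2} \sqrt{13}} = \frac{2 \sqrt{13}}{9477}$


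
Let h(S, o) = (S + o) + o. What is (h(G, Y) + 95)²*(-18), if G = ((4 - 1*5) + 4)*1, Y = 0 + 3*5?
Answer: -294912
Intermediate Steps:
Y = 15 (Y = 0 + 15 = 15)
G = 3 (G = ((4 - 5) + 4)*1 = (-1 + 4)*1 = 3*1 = 3)
h(S, o) = S + 2*o
(h(G, Y) + 95)²*(-18) = ((3 + 2*15) + 95)²*(-18) = ((3 + 30) + 95)²*(-18) = (33 + 95)²*(-18) = 128²*(-18) = 16384*(-18) = -294912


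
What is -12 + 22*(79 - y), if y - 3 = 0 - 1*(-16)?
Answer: 1308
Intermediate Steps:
y = 19 (y = 3 + (0 - 1*(-16)) = 3 + (0 + 16) = 3 + 16 = 19)
-12 + 22*(79 - y) = -12 + 22*(79 - 1*19) = -12 + 22*(79 - 19) = -12 + 22*60 = -12 + 1320 = 1308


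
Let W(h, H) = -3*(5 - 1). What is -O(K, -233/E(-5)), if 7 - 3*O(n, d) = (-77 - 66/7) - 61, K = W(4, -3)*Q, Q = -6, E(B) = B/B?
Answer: -1081/21 ≈ -51.476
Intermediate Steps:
E(B) = 1
W(h, H) = -12 (W(h, H) = -3*4 = -12)
K = 72 (K = -12*(-6) = 72)
O(n, d) = 1081/21 (O(n, d) = 7/3 - ((-77 - 66/7) - 61)/3 = 7/3 - (-605/7 - 61)/3 = 7/3 - ⅓*(-1032/7) = 7/3 + 344/7 = 1081/21)
-O(K, -233/E(-5)) = -1*1081/21 = -1081/21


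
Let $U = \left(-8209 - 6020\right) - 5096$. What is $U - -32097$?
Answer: $12772$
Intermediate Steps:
$U = -19325$ ($U = \left(-8209 - 6020\right) - 5096 = -14229 - 5096 = -19325$)
$U - -32097 = -19325 - -32097 = -19325 + 32097 = 12772$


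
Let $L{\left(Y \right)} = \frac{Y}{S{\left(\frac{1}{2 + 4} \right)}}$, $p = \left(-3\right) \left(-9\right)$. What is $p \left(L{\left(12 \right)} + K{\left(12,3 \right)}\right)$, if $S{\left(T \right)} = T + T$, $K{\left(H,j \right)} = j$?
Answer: $1053$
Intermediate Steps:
$S{\left(T \right)} = 2 T$
$p = 27$
$L{\left(Y \right)} = 3 Y$ ($L{\left(Y \right)} = \frac{Y}{2 \frac{1}{2 + 4}} = \frac{Y}{2 \cdot \frac{1}{6}} = Y \frac{1}{\frac{1}{3}} = Y 3 = 3 Y$)
$p \left(L{\left(12 \right)} + K{\left(12,3 \right)}\right) = 27 \left(3 \cdot 12 + 3\right) = 27 \left(36 + 3\right) = 27 \cdot 39 = 1053$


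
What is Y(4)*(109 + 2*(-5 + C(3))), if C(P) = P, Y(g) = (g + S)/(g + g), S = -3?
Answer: 105/8 ≈ 13.125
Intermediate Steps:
Y(g) = (-3 + g)/(2*g) (Y(g) = (g - 3)/(g + g) = (-3 + g)/((2*g)) = (-3 + g)*(1/(2*g)) = (-3 + g)/(2*g))
Y(4)*(109 + 2*(-5 + C(3))) = ((½)*(-3 + 4)/4)*(109 + 2*(-5 + 3)) = ((½)*(¼)*1)*(109 + 2*(-2)) = (109 - 4)/8 = (⅛)*105 = 105/8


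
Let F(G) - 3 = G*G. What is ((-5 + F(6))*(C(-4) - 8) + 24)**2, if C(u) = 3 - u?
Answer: 100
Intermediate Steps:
F(G) = 3 + G**2 (F(G) = 3 + G*G = 3 + G**2)
((-5 + F(6))*(C(-4) - 8) + 24)**2 = ((-5 + (3 + 6**2))*((3 - 1*(-4)) - 8) + 24)**2 = ((-5 + (3 + 36))*((3 + 4) - 8) + 24)**2 = ((-5 + 39)*(7 - 8) + 24)**2 = (34*(-1) + 24)**2 = (-34 + 24)**2 = (-10)**2 = 100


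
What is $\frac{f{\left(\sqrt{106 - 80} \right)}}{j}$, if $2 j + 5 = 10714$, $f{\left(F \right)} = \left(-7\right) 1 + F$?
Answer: $- \frac{14}{10709} + \frac{2 \sqrt{26}}{10709} \approx -0.00035502$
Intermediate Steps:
$f{\left(F \right)} = -7 + F$
$j = \frac{10709}{2}$ ($j = - \frac{5}{2} + \frac{1}{2} \cdot 10714 = - \frac{5}{2} + 5357 = \frac{10709}{2} \approx 5354.5$)
$\frac{f{\left(\sqrt{106 - 80} \right)}}{j} = \frac{-7 + \sqrt{106 - 80}}{\frac{10709}{2}} = \left(-7 + \sqrt{26}\right) \frac{2}{10709} = - \frac{14}{10709} + \frac{2 \sqrt{26}}{10709}$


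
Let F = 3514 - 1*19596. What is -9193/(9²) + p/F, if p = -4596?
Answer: -73734775/651321 ≈ -113.21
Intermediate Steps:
F = -16082 (F = 3514 - 19596 = -16082)
-9193/(9²) + p/F = -9193/(9²) - 4596/(-16082) = -9193/81 - 4596*(-1/16082) = -9193*1/81 + 2298/8041 = -9193/81 + 2298/8041 = -73734775/651321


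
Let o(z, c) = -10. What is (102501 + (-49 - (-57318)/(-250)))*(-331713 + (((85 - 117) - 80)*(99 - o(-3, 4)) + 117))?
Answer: -4393072847164/125 ≈ -3.5145e+10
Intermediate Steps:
(102501 + (-49 - (-57318)/(-250)))*(-331713 + (((85 - 117) - 80)*(99 - o(-3, 4)) + 117)) = (102501 + (-49 - (-57318)/(-250)))*(-331713 + (((85 - 117) - 80)*(99 - 1*(-10)) + 117)) = (102501 + (-49 - (-57318)*(-1)/250))*(-331713 + ((-32 - 80)*(99 + 10) + 117)) = (102501 + (-49 - 233*123/125))*(-331713 + (-112*109 + 117)) = (102501 + (-49 - 28659/125))*(-331713 + (-12208 + 117)) = (102501 - 34784/125)*(-331713 - 12091) = (12777841/125)*(-343804) = -4393072847164/125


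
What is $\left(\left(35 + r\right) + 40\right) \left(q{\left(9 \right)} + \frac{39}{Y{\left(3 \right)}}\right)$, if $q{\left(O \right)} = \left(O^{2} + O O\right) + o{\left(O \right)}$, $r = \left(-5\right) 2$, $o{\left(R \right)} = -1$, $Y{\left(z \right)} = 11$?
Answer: $\frac{117650}{11} \approx 10695.0$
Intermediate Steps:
$r = -10$
$q{\left(O \right)} = -1 + 2 O^{2}$ ($q{\left(O \right)} = \left(O^{2} + O O\right) - 1 = \left(O^{2} + O^{2}\right) - 1 = 2 O^{2} - 1 = -1 + 2 O^{2}$)
$\left(\left(35 + r\right) + 40\right) \left(q{\left(9 \right)} + \frac{39}{Y{\left(3 \right)}}\right) = \left(\left(35 - 10\right) + 40\right) \left(\left(-1 + 2 \cdot 9^{2}\right) + \frac{39}{11}\right) = \left(25 + 40\right) \left(\left(-1 + 2 \cdot 81\right) + 39 \cdot \frac{1}{11}\right) = 65 \left(\left(-1 + 162\right) + \frac{39}{11}\right) = 65 \left(161 + \frac{39}{11}\right) = 65 \cdot \frac{1810}{11} = \frac{117650}{11}$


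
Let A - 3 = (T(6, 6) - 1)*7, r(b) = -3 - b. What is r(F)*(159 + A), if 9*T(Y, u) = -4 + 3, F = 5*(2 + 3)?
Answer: -38864/9 ≈ -4318.2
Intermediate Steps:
F = 25 (F = 5*5 = 25)
T(Y, u) = -⅑ (T(Y, u) = (-4 + 3)/9 = (⅑)*(-1) = -⅑)
A = -43/9 (A = 3 + (-⅑ - 1)*7 = 3 - 10/9*7 = 3 - 70/9 = -43/9 ≈ -4.7778)
r(F)*(159 + A) = (-3 - 1*25)*(159 - 43/9) = (-3 - 25)*(1388/9) = -28*1388/9 = -38864/9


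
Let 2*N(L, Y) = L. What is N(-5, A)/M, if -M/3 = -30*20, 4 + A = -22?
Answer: -1/720 ≈ -0.0013889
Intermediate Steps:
A = -26 (A = -4 - 22 = -26)
N(L, Y) = L/2
M = 1800 (M = -(-90)*20 = -3*(-600) = 1800)
N(-5, A)/M = ((½)*(-5))/1800 = (1/1800)*(-5/2) = -1/720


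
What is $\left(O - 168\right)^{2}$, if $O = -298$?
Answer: $217156$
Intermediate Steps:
$\left(O - 168\right)^{2} = \left(-298 - 168\right)^{2} = \left(-466\right)^{2} = 217156$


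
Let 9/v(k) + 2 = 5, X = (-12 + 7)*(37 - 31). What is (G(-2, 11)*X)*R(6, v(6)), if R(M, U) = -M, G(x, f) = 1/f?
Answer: 180/11 ≈ 16.364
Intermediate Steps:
X = -30 (X = -5*6 = -30)
v(k) = 3 (v(k) = 9/(-2 + 5) = 9/3 = 9*(1/3) = 3)
(G(-2, 11)*X)*R(6, v(6)) = (-30/11)*(-1*6) = ((1/11)*(-30))*(-6) = -30/11*(-6) = 180/11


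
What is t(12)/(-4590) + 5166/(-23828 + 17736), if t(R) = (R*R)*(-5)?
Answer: -107365/155346 ≈ -0.69113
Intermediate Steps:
t(R) = -5*R**2 (t(R) = R**2*(-5) = -5*R**2)
t(12)/(-4590) + 5166/(-23828 + 17736) = -5*12**2/(-4590) + 5166/(-23828 + 17736) = -5*144*(-1/4590) + 5166/(-6092) = -720*(-1/4590) + 5166*(-1/6092) = 8/51 - 2583/3046 = -107365/155346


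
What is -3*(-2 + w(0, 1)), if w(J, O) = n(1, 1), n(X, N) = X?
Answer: 3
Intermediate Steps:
w(J, O) = 1
-3*(-2 + w(0, 1)) = -3*(-2 + 1) = -3*(-1) = 3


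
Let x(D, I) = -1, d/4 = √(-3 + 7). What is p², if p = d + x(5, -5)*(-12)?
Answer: 400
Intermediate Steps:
d = 8 (d = 4*√(-3 + 7) = 4*√4 = 4*2 = 8)
p = 20 (p = 8 - 1*(-12) = 8 + 12 = 20)
p² = 20² = 400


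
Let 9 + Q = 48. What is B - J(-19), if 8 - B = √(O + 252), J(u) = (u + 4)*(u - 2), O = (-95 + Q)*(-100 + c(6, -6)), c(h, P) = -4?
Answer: -307 - 14*√31 ≈ -384.95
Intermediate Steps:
Q = 39 (Q = -9 + 48 = 39)
O = 5824 (O = (-95 + 39)*(-100 - 4) = -56*(-104) = 5824)
J(u) = (-2 + u)*(4 + u) (J(u) = (4 + u)*(-2 + u) = (-2 + u)*(4 + u))
B = 8 - 14*√31 (B = 8 - √(5824 + 252) = 8 - √6076 = 8 - 14*√31 ≈ -69.949)
B - J(-19) = (8 - 14*√31) - (-8 + (-19)² + 2*(-19)) = (8 - 14*√31) - (-8 + 361 - 38) = (8 - 14*√31) - 1*315 = (8 - 14*√31) - 315 = -307 - 14*√31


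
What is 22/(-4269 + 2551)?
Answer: -11/859 ≈ -0.012806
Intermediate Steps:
22/(-4269 + 2551) = 22/(-1718) = -1/1718*22 = -11/859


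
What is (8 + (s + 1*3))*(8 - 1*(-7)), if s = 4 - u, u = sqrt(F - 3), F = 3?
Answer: 225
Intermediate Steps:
u = 0 (u = sqrt(3 - 3) = sqrt(0) = 0)
s = 4 (s = 4 - 1*0 = 4 + 0 = 4)
(8 + (s + 1*3))*(8 - 1*(-7)) = (8 + (4 + 1*3))*(8 - 1*(-7)) = (8 + (4 + 3))*(8 + 7) = (8 + 7)*15 = 15*15 = 225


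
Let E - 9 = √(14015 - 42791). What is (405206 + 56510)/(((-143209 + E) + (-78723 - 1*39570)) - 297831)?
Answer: -32281104998/39105420719 - 115429*I*√7194/39105420719 ≈ -0.82549 - 0.00025036*I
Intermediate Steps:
E = 9 + 2*I*√7194 (E = 9 + √(14015 - 42791) = 9 + √(-28776) = 9 + 2*I*√7194 ≈ 9.0 + 169.64*I)
(405206 + 56510)/(((-143209 + E) + (-78723 - 1*39570)) - 297831) = (405206 + 56510)/(((-143209 + (9 + 2*I*√7194)) + (-78723 - 1*39570)) - 297831) = 461716/(((-143200 + 2*I*√7194) + (-78723 - 39570)) - 297831) = 461716/(((-143200 + 2*I*√7194) - 118293) - 297831) = 461716/((-261493 + 2*I*√7194) - 297831) = 461716/(-559324 + 2*I*√7194)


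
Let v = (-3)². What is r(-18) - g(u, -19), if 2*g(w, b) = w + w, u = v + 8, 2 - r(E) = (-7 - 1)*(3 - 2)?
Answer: -7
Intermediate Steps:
v = 9
r(E) = 10 (r(E) = 2 - (-7 - 1)*(3 - 2) = 2 - (-8) = 2 - 1*(-8) = 2 + 8 = 10)
u = 17 (u = 9 + 8 = 17)
g(w, b) = w (g(w, b) = (w + w)/2 = (2*w)/2 = w)
r(-18) - g(u, -19) = 10 - 1*17 = 10 - 17 = -7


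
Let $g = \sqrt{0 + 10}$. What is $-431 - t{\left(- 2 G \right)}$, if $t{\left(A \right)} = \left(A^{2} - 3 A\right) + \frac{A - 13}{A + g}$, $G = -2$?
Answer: $-429 - \frac{3 \sqrt{10}}{2} \approx -433.74$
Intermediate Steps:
$g = \sqrt{10} \approx 3.1623$
$t{\left(A \right)} = A^{2} - 3 A + \frac{-13 + A}{A + \sqrt{10}}$ ($t{\left(A \right)} = \left(A^{2} - 3 A\right) + \frac{A - 13}{A + \sqrt{10}} = \left(A^{2} - 3 A\right) + \frac{-13 + A}{A + \sqrt{10}} = A^{2} - 3 A + \frac{-13 + A}{A + \sqrt{10}}$)
$-431 - t{\left(- 2 G \right)} = -431 - \frac{-13 - -4 + \left(\left(-2\right) \left(-2\right)\right)^{3} - 3 \left(\left(-2\right) \left(-2\right)\right)^{2} + \sqrt{10} \left(\left(-2\right) \left(-2\right)\right)^{2} - 3 \left(\left(-2\right) \left(-2\right)\right) \sqrt{10}}{\left(-2\right) \left(-2\right) + \sqrt{10}} = -431 - \frac{-13 + 4 + 4^{3} - 3 \cdot 4^{2} + \sqrt{10} \cdot 4^{2} - 12 \sqrt{10}}{4 + \sqrt{10}} = -431 - \frac{-13 + 4 + 64 - 48 + \sqrt{10} \cdot 16 - 12 \sqrt{10}}{4 + \sqrt{10}} = -431 - \frac{-13 + 4 + 64 - 48 + 16 \sqrt{10} - 12 \sqrt{10}}{4 + \sqrt{10}} = -431 - \frac{7 + 4 \sqrt{10}}{4 + \sqrt{10}}$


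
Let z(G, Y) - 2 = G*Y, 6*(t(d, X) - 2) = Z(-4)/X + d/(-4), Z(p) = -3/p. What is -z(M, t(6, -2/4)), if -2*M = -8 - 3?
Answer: -41/4 ≈ -10.250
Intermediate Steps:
t(d, X) = 2 - d/24 + 1/(8*X) (t(d, X) = 2 + ((-3/(-4))/X + d/(-4))/6 = 2 + ((-3*(-1/4))/X + d*(-1/4))/6 = 2 + (3/(4*X) - d/4)/6 = 2 + (-d/4 + 3/(4*X))/6 = 2 + (-d/24 + 1/(8*X)) = 2 - d/24 + 1/(8*X))
M = 11/2 (M = -(-8 - 3)/2 = -1/2*(-11) = 11/2 ≈ 5.5000)
z(G, Y) = 2 + G*Y
-z(M, t(6, -2/4)) = -(2 + 11*((3 + (-2/4)*(48 - 1*6))/(24*((-2/4))))/2) = -(2 + 11*((3 + (-2*1/4)*(48 - 6))/(24*((-2*1/4))))/2) = -(2 + 11*((3 - 1/2*42)/(24*(-1/2)))/2) = -(2 + 11*((1/24)*(-2)*(3 - 21))/2) = -(2 + 11*((1/24)*(-2)*(-18))/2) = -(2 + (11/2)*(3/2)) = -(2 + 33/4) = -1*41/4 = -41/4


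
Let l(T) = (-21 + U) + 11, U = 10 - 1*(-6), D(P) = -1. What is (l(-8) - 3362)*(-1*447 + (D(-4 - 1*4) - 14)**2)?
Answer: 745032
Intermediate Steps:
U = 16 (U = 10 + 6 = 16)
l(T) = 6 (l(T) = (-21 + 16) + 11 = -5 + 11 = 6)
(l(-8) - 3362)*(-1*447 + (D(-4 - 1*4) - 14)**2) = (6 - 3362)*(-1*447 + (-1 - 14)**2) = -3356*(-447 + (-15)**2) = -3356*(-447 + 225) = -3356*(-222) = 745032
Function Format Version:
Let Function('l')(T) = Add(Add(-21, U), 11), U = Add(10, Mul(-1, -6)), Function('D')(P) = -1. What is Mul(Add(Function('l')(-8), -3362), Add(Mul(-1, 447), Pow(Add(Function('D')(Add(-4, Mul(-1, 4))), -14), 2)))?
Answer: 745032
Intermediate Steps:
U = 16 (U = Add(10, 6) = 16)
Function('l')(T) = 6 (Function('l')(T) = Add(Add(-21, 16), 11) = Add(-5, 11) = 6)
Mul(Add(Function('l')(-8), -3362), Add(Mul(-1, 447), Pow(Add(Function('D')(Add(-4, Mul(-1, 4))), -14), 2))) = Mul(Add(6, -3362), Add(Mul(-1, 447), Pow(Add(-1, -14), 2))) = Mul(-3356, Add(-447, Pow(-15, 2))) = Mul(-3356, Add(-447, 225)) = Mul(-3356, -222) = 745032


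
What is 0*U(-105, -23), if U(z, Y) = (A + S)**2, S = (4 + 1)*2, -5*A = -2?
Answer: 0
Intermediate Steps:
A = 2/5 (A = -1/5*(-2) = 2/5 ≈ 0.40000)
S = 10 (S = 5*2 = 10)
U(z, Y) = 2704/25 (U(z, Y) = (2/5 + 10)**2 = (52/5)**2 = 2704/25)
0*U(-105, -23) = 0*(2704/25) = 0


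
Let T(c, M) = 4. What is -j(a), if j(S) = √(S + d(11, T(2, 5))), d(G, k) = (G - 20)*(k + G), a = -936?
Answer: -3*I*√119 ≈ -32.726*I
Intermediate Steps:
d(G, k) = (-20 + G)*(G + k)
j(S) = √(-135 + S) (j(S) = √(S + (11² - 20*11 - 20*4 + 11*4)) = √(S + (121 - 220 - 80 + 44)) = √(S - 135) = √(-135 + S))
-j(a) = -√(-135 - 936) = -√(-1071) = -3*I*√119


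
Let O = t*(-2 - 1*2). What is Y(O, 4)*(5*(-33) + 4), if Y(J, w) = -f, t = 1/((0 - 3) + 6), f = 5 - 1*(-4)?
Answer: 1449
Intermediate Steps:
f = 9 (f = 5 + 4 = 9)
t = ⅓ (t = 1/(-3 + 6) = 1/3 = ⅓ ≈ 0.33333)
O = -4/3 (O = (-2 - 1*2)/3 = (-2 - 2)/3 = (⅓)*(-4) = -4/3 ≈ -1.3333)
Y(J, w) = -9 (Y(J, w) = -1*9 = -9)
Y(O, 4)*(5*(-33) + 4) = -9*(5*(-33) + 4) = -9*(-165 + 4) = -9*(-161) = 1449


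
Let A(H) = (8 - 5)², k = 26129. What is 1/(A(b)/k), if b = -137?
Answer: 26129/9 ≈ 2903.2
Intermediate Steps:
A(H) = 9 (A(H) = 3² = 9)
1/(A(b)/k) = 1/(9/26129) = 26129/9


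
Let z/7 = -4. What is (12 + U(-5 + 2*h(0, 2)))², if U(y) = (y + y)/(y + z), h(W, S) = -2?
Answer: 213444/1369 ≈ 155.91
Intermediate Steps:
z = -28 (z = 7*(-4) = -28)
U(y) = 2*y/(-28 + y) (U(y) = (y + y)/(y - 28) = (2*y)/(-28 + y) = 2*y/(-28 + y))
(12 + U(-5 + 2*h(0, 2)))² = (12 + 2*(-5 + 2*(-2))/(-28 + (-5 + 2*(-2))))² = (12 + 2*(-5 - 4)/(-28 + (-5 - 4)))² = (12 + 2*(-9)/(-28 - 9))² = (12 + 2*(-9)/(-37))² = (12 + 2*(-9)*(-1/37))² = (12 + 18/37)² = (462/37)² = 213444/1369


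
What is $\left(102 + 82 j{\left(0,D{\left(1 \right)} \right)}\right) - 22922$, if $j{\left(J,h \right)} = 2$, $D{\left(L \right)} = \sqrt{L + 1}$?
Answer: $-22656$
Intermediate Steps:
$D{\left(L \right)} = \sqrt{1 + L}$
$\left(102 + 82 j{\left(0,D{\left(1 \right)} \right)}\right) - 22922 = \left(102 + 82 \cdot 2\right) - 22922 = \left(102 + 164\right) - 22922 = 266 - 22922 = -22656$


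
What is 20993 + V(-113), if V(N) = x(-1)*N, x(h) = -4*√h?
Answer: 20993 + 452*I ≈ 20993.0 + 452.0*I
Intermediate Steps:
V(N) = -4*I*N (V(N) = (-4*I)*N = -4*I*N)
20993 + V(-113) = 20993 - 4*I*(-113) = 20993 + 452*I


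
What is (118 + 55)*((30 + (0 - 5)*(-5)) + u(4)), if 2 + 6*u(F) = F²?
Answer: 29756/3 ≈ 9918.7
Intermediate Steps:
u(F) = -⅓ + F²/6
(118 + 55)*((30 + (0 - 5)*(-5)) + u(4)) = (118 + 55)*((30 + (0 - 5)*(-5)) + (-⅓ + (⅙)*4²)) = 173*((30 - 5*(-5)) + (-⅓ + (⅙)*16)) = 173*((30 + 25) + (-⅓ + 8/3)) = 173*(55 + 7/3) = 173*(172/3) = 29756/3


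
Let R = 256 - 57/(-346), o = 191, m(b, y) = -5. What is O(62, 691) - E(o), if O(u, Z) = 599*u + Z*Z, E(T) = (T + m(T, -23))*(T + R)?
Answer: 74640220/173 ≈ 4.3145e+5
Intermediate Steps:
R = 88633/346 (R = 256 - 57*(-1/346) = 256 + 57/346 = 88633/346 ≈ 256.16)
E(T) = (-5 + T)*(88633/346 + T) (E(T) = (T - 5)*(T + 88633/346) = (-5 + T)*(88633/346 + T))
O(u, Z) = Z² + 599*u (O(u, Z) = 599*u + Z² = Z² + 599*u)
O(62, 691) - E(o) = (691² + 599*62) - (-443165/346 + 191² + (86903/346)*191) = (477481 + 37138) - (-443165/346 + 36481 + 16598473/346) = 514619 - 1*14388867/173 = 514619 - 14388867/173 = 74640220/173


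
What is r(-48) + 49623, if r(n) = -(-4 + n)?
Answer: 49675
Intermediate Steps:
r(n) = 4 - n
r(-48) + 49623 = (4 - 1*(-48)) + 49623 = (4 + 48) + 49623 = 52 + 49623 = 49675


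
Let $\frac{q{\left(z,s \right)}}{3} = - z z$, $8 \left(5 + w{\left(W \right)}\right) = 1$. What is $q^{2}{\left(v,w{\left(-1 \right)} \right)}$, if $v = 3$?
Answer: $729$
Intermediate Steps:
$w{\left(W \right)} = - \frac{39}{8}$ ($w{\left(W \right)} = -5 + \frac{1}{8} \cdot 1 = -5 + \frac{1}{8} = - \frac{39}{8}$)
$q{\left(z,s \right)} = - 3 z^{2}$ ($q{\left(z,s \right)} = 3 \left(- z z\right) = 3 \left(- z^{2}\right) = - 3 z^{2}$)
$q^{2}{\left(v,w{\left(-1 \right)} \right)} = \left(- 3 \cdot 3^{2}\right)^{2} = \left(\left(-3\right) 9\right)^{2} = \left(-27\right)^{2} = 729$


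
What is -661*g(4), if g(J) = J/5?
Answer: -2644/5 ≈ -528.80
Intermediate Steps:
g(J) = J/5 (g(J) = J*(⅕) = J/5)
-661*g(4) = -661*4/5 = -661*⅘ = -2644/5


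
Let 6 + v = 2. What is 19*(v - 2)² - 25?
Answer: 659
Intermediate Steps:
v = -4 (v = -6 + 2 = -4)
19*(v - 2)² - 25 = 19*(-4 - 2)² - 25 = 19*(-6)² - 25 = 19*36 - 25 = 684 - 25 = 659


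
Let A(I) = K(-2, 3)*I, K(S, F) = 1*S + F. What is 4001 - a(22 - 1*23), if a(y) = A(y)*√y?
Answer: 4001 + I ≈ 4001.0 + 1.0*I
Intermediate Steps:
K(S, F) = F + S (K(S, F) = S + F = F + S)
A(I) = I (A(I) = (3 - 2)*I = 1*I = I)
a(y) = y^(3/2) (a(y) = y*√y = y^(3/2))
4001 - a(22 - 1*23) = 4001 - (22 - 1*23)^(3/2) = 4001 - (22 - 23)^(3/2) = 4001 - (-1)^(3/2) = 4001 - (-1)*I = 4001 + I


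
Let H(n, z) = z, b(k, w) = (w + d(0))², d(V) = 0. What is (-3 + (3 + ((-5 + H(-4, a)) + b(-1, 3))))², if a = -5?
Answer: 1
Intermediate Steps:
b(k, w) = w² (b(k, w) = (w + 0)² = w²)
(-3 + (3 + ((-5 + H(-4, a)) + b(-1, 3))))² = (-3 + (3 + ((-5 - 5) + 3²)))² = (-3 + (3 + (-10 + 9)))² = (-3 + (3 - 1))² = (-3 + 2)² = (-1)² = 1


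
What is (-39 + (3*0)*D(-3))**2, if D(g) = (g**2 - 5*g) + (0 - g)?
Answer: 1521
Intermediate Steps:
D(g) = g**2 - 6*g (D(g) = (g**2 - 5*g) - g = g**2 - 6*g)
(-39 + (3*0)*D(-3))**2 = (-39 + (3*0)*(-3*(-6 - 3)))**2 = (-39 + 0*(-3*(-9)))**2 = (-39 + 0*27)**2 = (-39 + 0)**2 = (-39)**2 = 1521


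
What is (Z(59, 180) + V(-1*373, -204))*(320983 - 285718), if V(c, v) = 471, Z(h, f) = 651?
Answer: 39567330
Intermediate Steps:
(Z(59, 180) + V(-1*373, -204))*(320983 - 285718) = (651 + 471)*(320983 - 285718) = 1122*35265 = 39567330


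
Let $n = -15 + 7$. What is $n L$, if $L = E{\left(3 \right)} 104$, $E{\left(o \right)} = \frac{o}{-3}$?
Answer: $832$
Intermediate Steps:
$E{\left(o \right)} = - \frac{o}{3}$ ($E{\left(o \right)} = o \left(- \frac{1}{3}\right) = - \frac{o}{3}$)
$n = -8$
$L = -104$ ($L = \left(- \frac{1}{3}\right) 3 \cdot 104 = \left(-1\right) 104 = -104$)
$n L = \left(-8\right) \left(-104\right) = 832$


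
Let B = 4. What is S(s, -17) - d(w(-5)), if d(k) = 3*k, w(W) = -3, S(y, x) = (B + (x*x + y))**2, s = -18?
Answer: 75634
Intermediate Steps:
S(y, x) = (4 + y + x**2)**2 (S(y, x) = (4 + (x*x + y))**2 = (4 + (x**2 + y))**2 = (4 + (y + x**2))**2 = (4 + y + x**2)**2)
S(s, -17) - d(w(-5)) = (4 - 18 + (-17)**2)**2 - 3*(-3) = (4 - 18 + 289)**2 - 1*(-9) = 275**2 + 9 = 75625 + 9 = 75634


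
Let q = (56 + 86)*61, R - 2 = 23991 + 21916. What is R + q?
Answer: 54571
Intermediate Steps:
R = 45909 (R = 2 + (23991 + 21916) = 2 + 45907 = 45909)
q = 8662 (q = 142*61 = 8662)
R + q = 45909 + 8662 = 54571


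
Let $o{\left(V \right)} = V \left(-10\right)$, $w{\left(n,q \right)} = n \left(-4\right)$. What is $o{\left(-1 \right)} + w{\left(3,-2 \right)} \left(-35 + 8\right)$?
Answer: $334$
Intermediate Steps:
$w{\left(n,q \right)} = - 4 n$
$o{\left(V \right)} = - 10 V$
$o{\left(-1 \right)} + w{\left(3,-2 \right)} \left(-35 + 8\right) = \left(-10\right) \left(-1\right) + \left(-4\right) 3 \left(-35 + 8\right) = 10 - -324 = 10 + 324 = 334$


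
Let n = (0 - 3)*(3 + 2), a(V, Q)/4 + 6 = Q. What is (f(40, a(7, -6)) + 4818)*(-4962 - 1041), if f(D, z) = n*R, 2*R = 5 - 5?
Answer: -28922454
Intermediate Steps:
R = 0 (R = (5 - 5)/2 = (½)*0 = 0)
a(V, Q) = -24 + 4*Q
n = -15 (n = -3*5 = -15)
f(D, z) = 0 (f(D, z) = -15*0 = 0)
(f(40, a(7, -6)) + 4818)*(-4962 - 1041) = (0 + 4818)*(-4962 - 1041) = 4818*(-6003) = -28922454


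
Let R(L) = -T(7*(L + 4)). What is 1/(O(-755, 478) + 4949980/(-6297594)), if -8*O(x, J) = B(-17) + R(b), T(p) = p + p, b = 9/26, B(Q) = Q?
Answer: 81868722/732295901 ≈ 0.11180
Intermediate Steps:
b = 9/26 (b = 9*(1/26) = 9/26 ≈ 0.34615)
T(p) = 2*p
R(L) = -56 - 14*L (R(L) = -2*7*(L + 4) = -2*7*(4 + L) = -2*(28 + 7*L) = -(56 + 14*L) = -56 - 14*L)
O(x, J) = 253/26 (O(x, J) = -(-17 + (-56 - 14*9/26))/8 = -(-17 + (-56 - 63/13))/8 = -(-17 - 791/13)/8 = -1/8*(-1012/13) = 253/26)
1/(O(-755, 478) + 4949980/(-6297594)) = 1/(253/26 + 4949980/(-6297594)) = 1/(253/26 + 4949980*(-1/6297594)) = 1/(253/26 - 2474990/3148797) = 1/(732295901/81868722) = 81868722/732295901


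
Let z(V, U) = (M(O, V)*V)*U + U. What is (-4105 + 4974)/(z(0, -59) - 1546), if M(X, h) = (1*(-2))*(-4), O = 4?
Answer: -869/1605 ≈ -0.54143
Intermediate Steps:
M(X, h) = 8 (M(X, h) = -2*(-4) = 8)
z(V, U) = U + 8*U*V (z(V, U) = (8*V)*U + U = 8*U*V + U = U + 8*U*V)
(-4105 + 4974)/(z(0, -59) - 1546) = (-4105 + 4974)/(-59*(1 + 8*0) - 1546) = 869/(-59*(1 + 0) - 1546) = 869/(-59*1 - 1546) = 869/(-59 - 1546) = 869/(-1605) = 869*(-1/1605) = -869/1605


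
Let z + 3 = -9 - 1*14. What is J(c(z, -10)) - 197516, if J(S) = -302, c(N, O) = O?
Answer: -197818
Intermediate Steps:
z = -26 (z = -3 + (-9 - 1*14) = -3 + (-9 - 14) = -3 - 23 = -26)
J(c(z, -10)) - 197516 = -302 - 197516 = -197818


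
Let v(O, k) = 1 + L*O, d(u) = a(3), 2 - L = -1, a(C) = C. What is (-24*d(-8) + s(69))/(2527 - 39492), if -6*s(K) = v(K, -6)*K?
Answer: 2464/36965 ≈ 0.066658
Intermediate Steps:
L = 3 (L = 2 - 1*(-1) = 2 + 1 = 3)
d(u) = 3
v(O, k) = 1 + 3*O
s(K) = -K*(1 + 3*K)/6 (s(K) = -(1 + 3*K)*K/6 = -K*(1 + 3*K)/6)
(-24*d(-8) + s(69))/(2527 - 39492) = (-24*3 - ⅙*69*(1 + 3*69))/(2527 - 39492) = (-72 - ⅙*69*(1 + 207))/(-36965) = (-72 - ⅙*69*208)*(-1/36965) = (-72 - 2392)*(-1/36965) = -2464*(-1/36965) = 2464/36965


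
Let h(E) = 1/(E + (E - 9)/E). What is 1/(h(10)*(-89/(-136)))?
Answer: 6868/445 ≈ 15.434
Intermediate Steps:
h(E) = 1/(E + (-9 + E)/E)
1/(h(10)*(-89/(-136))) = 1/((10/(-9 + 10 + 10**2))*(-89/(-136))) = 1/((10/(-9 + 10 + 100))*(-89*(-1/136))) = 1/((10/101)*(89/136)) = 1/(445/6868) = 6868/445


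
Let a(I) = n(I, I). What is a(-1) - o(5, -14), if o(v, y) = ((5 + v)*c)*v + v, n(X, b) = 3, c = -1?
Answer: 48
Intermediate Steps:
a(I) = 3
o(v, y) = v + v*(-5 - v) (o(v, y) = ((5 + v)*(-1))*v + v = (-5 - v)*v + v = v*(-5 - v) + v = v + v*(-5 - v))
a(-1) - o(5, -14) = 3 - (-1)*5*(4 + 5) = 3 - (-1)*5*9 = 3 - 1*(-45) = 3 + 45 = 48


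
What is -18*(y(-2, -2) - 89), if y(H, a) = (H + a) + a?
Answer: 1710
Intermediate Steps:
y(H, a) = H + 2*a
-18*(y(-2, -2) - 89) = -18*((-2 + 2*(-2)) - 89) = -18*((-2 - 4) - 89) = -18*(-6 - 89) = -18*(-95) = 1710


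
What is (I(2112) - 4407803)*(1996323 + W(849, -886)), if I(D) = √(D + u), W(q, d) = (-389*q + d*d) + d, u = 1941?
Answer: -10799875492116 + 2450172*√4053 ≈ -1.0800e+13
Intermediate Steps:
W(q, d) = d + d² - 389*q (W(q, d) = (-389*q + d²) + d = (d² - 389*q) + d = d + d² - 389*q)
I(D) = √(1941 + D) (I(D) = √(D + 1941) = √(1941 + D))
(I(2112) - 4407803)*(1996323 + W(849, -886)) = (√(1941 + 2112) - 4407803)*(1996323 + (-886 + (-886)² - 389*849)) = (√4053 - 4407803)*(1996323 + (-886 + 784996 - 330261)) = (-4407803 + √4053)*(1996323 + 453849) = (-4407803 + √4053)*2450172 = -10799875492116 + 2450172*√4053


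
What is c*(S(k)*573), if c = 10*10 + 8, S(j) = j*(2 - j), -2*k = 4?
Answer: -495072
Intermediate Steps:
k = -2 (k = -½*4 = -2)
c = 108 (c = 100 + 8 = 108)
c*(S(k)*573) = 108*(-2*(2 - 1*(-2))*573) = 108*(-2*(2 + 2)*573) = 108*(-2*4*573) = 108*(-8*573) = 108*(-4584) = -495072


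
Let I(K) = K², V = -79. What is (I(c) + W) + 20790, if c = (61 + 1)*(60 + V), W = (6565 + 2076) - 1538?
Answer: 1415577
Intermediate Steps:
W = 7103 (W = 8641 - 1538 = 7103)
c = -1178 (c = (61 + 1)*(60 - 79) = 62*(-19) = -1178)
(I(c) + W) + 20790 = ((-1178)² + 7103) + 20790 = (1387684 + 7103) + 20790 = 1394787 + 20790 = 1415577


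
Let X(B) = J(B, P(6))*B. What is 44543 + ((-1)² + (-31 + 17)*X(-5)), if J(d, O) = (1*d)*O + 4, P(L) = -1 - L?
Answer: 47274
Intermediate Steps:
J(d, O) = 4 + O*d (J(d, O) = d*O + 4 = O*d + 4 = 4 + O*d)
X(B) = B*(4 - 7*B) (X(B) = (4 + (-1 - 1*6)*B)*B = (4 + (-1 - 6)*B)*B = (4 - 7*B)*B = B*(4 - 7*B))
44543 + ((-1)² + (-31 + 17)*X(-5)) = 44543 + ((-1)² + (-31 + 17)*(-5*(4 - 7*(-5)))) = 44543 + (1 - (-70)*(4 + 35)) = 44543 + (1 - (-70)*39) = 44543 + (1 - 14*(-195)) = 44543 + (1 + 2730) = 44543 + 2731 = 47274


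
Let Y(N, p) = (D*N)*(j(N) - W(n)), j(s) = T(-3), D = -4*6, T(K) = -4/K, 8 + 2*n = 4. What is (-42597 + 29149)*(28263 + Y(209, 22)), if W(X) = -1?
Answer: -222685432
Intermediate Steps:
n = -2 (n = -4 + (½)*4 = -4 + 2 = -2)
D = -24
j(s) = 4/3 (j(s) = -4/(-3) = -4*(-⅓) = 4/3)
Y(N, p) = -56*N (Y(N, p) = (-24*N)*(4/3 - 1*(-1)) = (-24*N)*(4/3 + 1) = -24*N*(7/3) = -56*N)
(-42597 + 29149)*(28263 + Y(209, 22)) = (-42597 + 29149)*(28263 - 56*209) = -13448*(28263 - 11704) = -13448*16559 = -222685432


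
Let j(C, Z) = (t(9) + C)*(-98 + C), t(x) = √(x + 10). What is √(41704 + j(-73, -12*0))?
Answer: √(54187 - 171*√19) ≈ 231.17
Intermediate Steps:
t(x) = √(10 + x)
j(C, Z) = (-98 + C)*(C + √19) (j(C, Z) = (√(10 + 9) + C)*(-98 + C) = (√19 + C)*(-98 + C) = (C + √19)*(-98 + C) = (-98 + C)*(C + √19))
√(41704 + j(-73, -12*0)) = √(41704 + ((-73)² - 98*(-73) - 98*√19 - 73*√19)) = √(41704 + (5329 + 7154 - 98*√19 - 73*√19)) = √(41704 + (12483 - 171*√19)) = √(54187 - 171*√19)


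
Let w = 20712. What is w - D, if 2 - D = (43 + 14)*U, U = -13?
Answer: 19969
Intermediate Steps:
D = 743 (D = 2 - (43 + 14)*(-13) = 2 - 57*(-13) = 2 - 1*(-741) = 2 + 741 = 743)
w - D = 20712 - 1*743 = 20712 - 743 = 19969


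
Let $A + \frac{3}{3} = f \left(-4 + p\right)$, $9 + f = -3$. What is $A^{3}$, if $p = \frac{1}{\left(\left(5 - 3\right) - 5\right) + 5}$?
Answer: $68921$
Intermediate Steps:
$p = \frac{1}{2}$ ($p = \frac{1}{\left(2 - 5\right) + 5} = \frac{1}{-3 + 5} = \frac{1}{2} \approx 0.5$)
$f = -12$ ($f = -9 - 3 = -12$)
$A = 41$ ($A = -1 - 12 \left(-4 + \frac{1}{2}\right) = -1 - -42 = -1 + 42 = 41$)
$A^{3} = 41^{3} = 68921$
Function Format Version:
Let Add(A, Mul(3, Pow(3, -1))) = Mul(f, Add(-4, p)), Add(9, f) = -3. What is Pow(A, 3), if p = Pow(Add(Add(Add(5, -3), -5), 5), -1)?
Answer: 68921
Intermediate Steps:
p = Rational(1, 2) (p = Pow(Add(Add(2, -5), 5), -1) = Pow(Add(-3, 5), -1) = Pow(2, -1) = Rational(1, 2) ≈ 0.50000)
f = -12 (f = Add(-9, -3) = -12)
A = 41 (A = Add(-1, Mul(-12, Add(-4, Rational(1, 2)))) = Add(-1, Mul(-12, Rational(-7, 2))) = Add(-1, 42) = 41)
Pow(A, 3) = Pow(41, 3) = 68921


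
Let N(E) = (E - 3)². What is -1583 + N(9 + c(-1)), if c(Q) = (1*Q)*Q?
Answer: -1534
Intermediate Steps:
c(Q) = Q² (c(Q) = Q*Q = Q²)
N(E) = (-3 + E)²
-1583 + N(9 + c(-1)) = -1583 + (-3 + (9 + (-1)²))² = -1583 + (-3 + (9 + 1))² = -1583 + (-3 + 10)² = -1583 + 7² = -1583 + 49 = -1534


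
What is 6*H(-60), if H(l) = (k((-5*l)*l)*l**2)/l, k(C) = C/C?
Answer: -360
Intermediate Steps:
k(C) = 1
H(l) = l (H(l) = (1*l**2)/l = l**2/l = l)
6*H(-60) = 6*(-60) = -360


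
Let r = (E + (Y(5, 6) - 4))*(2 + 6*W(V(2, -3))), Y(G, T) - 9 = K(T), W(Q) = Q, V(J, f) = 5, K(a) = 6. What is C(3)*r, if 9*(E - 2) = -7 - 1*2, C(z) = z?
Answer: 1152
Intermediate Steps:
E = 1 (E = 2 + (-7 - 1*2)/9 = 2 + (-7 - 2)/9 = 2 + (⅑)*(-9) = 2 - 1 = 1)
Y(G, T) = 15 (Y(G, T) = 9 + 6 = 15)
r = 384 (r = (1 + (15 - 4))*(2 + 6*5) = (1 + 11)*(2 + 30) = 12*32 = 384)
C(3)*r = 3*384 = 1152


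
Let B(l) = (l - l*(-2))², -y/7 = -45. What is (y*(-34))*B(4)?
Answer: -1542240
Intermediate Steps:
y = 315 (y = -7*(-45) = 315)
B(l) = 9*l² (B(l) = (l + 2*l)² = (3*l)² = 9*l²)
(y*(-34))*B(4) = (315*(-34))*(9*4²) = -96390*16 = -10710*144 = -1542240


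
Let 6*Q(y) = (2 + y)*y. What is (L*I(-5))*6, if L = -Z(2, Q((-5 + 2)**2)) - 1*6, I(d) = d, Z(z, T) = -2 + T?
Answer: 615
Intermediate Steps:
Q(y) = y*(2 + y)/6 (Q(y) = ((2 + y)*y)/6 = (y*(2 + y))/6 = y*(2 + y)/6)
L = -41/2 (L = -(-2 + (-5 + 2)**2*(2 + (-5 + 2)**2)/6) - 1*6 = -(-2 + (1/6)*(-3)**2*(2 + (-3)**2)) - 6 = -(-2 + (1/6)*9*(2 + 9)) - 6 = -(-2 + (1/6)*9*11) - 6 = -(-2 + 33/2) - 6 = -1*29/2 - 6 = -29/2 - 6 = -41/2 ≈ -20.500)
(L*I(-5))*6 = -41/2*(-5)*6 = (205/2)*6 = 615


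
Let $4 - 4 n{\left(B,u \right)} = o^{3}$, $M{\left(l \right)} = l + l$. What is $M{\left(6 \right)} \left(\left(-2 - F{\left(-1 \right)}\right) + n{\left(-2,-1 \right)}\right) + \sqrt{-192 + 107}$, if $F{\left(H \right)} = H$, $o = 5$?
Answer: $-375 + i \sqrt{85} \approx -375.0 + 9.2195 i$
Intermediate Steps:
$M{\left(l \right)} = 2 l$
$n{\left(B,u \right)} = - \frac{121}{4}$ ($n{\left(B,u \right)} = 1 - \frac{5^{3}}{4} = 1 - \frac{125}{4} = - \frac{121}{4}$)
$M{\left(6 \right)} \left(\left(-2 - F{\left(-1 \right)}\right) + n{\left(-2,-1 \right)}\right) + \sqrt{-192 + 107} = 2 \cdot 6 \left(\left(-2 - -1\right) - \frac{121}{4}\right) + \sqrt{-192 + 107} = 12 \left(\left(-2 + 1\right) - \frac{121}{4}\right) + \sqrt{-85} = 12 \left(-1 - \frac{121}{4}\right) + i \sqrt{85} = 12 \left(- \frac{125}{4}\right) + i \sqrt{85} = -375 + i \sqrt{85}$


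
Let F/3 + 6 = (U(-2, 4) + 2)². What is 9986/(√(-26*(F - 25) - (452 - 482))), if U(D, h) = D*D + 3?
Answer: -4993*I*√5170/2585 ≈ -138.88*I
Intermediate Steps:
U(D, h) = 3 + D² (U(D, h) = D² + 3 = 3 + D²)
F = 225 (F = -18 + 3*((3 + (-2)²) + 2)² = -18 + 3*((3 + 4) + 2)² = -18 + 3*(7 + 2)² = -18 + 3*9² = -18 + 3*81 = -18 + 243 = 225)
9986/(√(-26*(F - 25) - (452 - 482))) = 9986/(√(-26*(225 - 25) - (452 - 482))) = 9986/(√(-26*200 - 1*(-30))) = 9986/(√(-5200 + 30)) = 9986/(√(-5170)) = 9986/((I*√5170)) = 9986*(-I*√5170/5170) = -4993*I*√5170/2585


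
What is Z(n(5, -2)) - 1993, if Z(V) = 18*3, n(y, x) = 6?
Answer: -1939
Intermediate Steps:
Z(V) = 54
Z(n(5, -2)) - 1993 = 54 - 1993 = -1939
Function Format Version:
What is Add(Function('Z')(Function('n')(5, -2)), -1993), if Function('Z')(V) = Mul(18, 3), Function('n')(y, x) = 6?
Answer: -1939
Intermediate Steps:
Function('Z')(V) = 54
Add(Function('Z')(Function('n')(5, -2)), -1993) = Add(54, -1993) = -1939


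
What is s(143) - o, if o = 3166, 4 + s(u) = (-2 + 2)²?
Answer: -3170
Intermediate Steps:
s(u) = -4 (s(u) = -4 + (-2 + 2)² = -4 + 0² = -4 + 0 = -4)
s(143) - o = -4 - 1*3166 = -4 - 3166 = -3170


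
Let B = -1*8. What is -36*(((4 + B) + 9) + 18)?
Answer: -828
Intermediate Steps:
B = -8
-36*(((4 + B) + 9) + 18) = -36*(((4 - 8) + 9) + 18) = -36*((-4 + 9) + 18) = -36*(5 + 18) = -36*23 = -828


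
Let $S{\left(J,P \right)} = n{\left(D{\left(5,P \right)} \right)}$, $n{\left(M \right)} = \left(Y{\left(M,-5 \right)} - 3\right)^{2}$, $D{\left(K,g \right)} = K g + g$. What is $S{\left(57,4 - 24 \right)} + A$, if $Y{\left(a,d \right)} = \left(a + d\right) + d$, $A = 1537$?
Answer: $19226$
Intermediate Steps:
$D{\left(K,g \right)} = g + K g$
$Y{\left(a,d \right)} = a + 2 d$
$n{\left(M \right)} = \left(-13 + M\right)^{2}$ ($n{\left(M \right)} = \left(\left(M + 2 \left(-5\right)\right) - 3\right)^{2} = \left(\left(M - 10\right) - 3\right)^{2} = \left(\left(-10 + M\right) - 3\right)^{2} = \left(-13 + M\right)^{2}$)
$S{\left(J,P \right)} = \left(-13 + 6 P\right)^{2}$ ($S{\left(J,P \right)} = \left(-13 + P \left(1 + 5\right)\right)^{2} = \left(-13 + P 6\right)^{2} = \left(-13 + 6 P\right)^{2}$)
$S{\left(57,4 - 24 \right)} + A = \left(-13 + 6 \left(4 - 24\right)\right)^{2} + 1537 = \left(-13 + 6 \left(-20\right)\right)^{2} + 1537 = \left(-13 - 120\right)^{2} + 1537 = \left(-133\right)^{2} + 1537 = 17689 + 1537 = 19226$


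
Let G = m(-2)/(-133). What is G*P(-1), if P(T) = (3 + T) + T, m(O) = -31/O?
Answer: -31/266 ≈ -0.11654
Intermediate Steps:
G = -31/266 (G = -31/(-2)/(-133) = -31*(-1/2)*(-1/133) = (31/2)*(-1/133) = -31/266 ≈ -0.11654)
P(T) = 3 + 2*T
G*P(-1) = -31*(3 + 2*(-1))/266 = -31*(3 - 2)/266 = -31/266*1 = -31/266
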